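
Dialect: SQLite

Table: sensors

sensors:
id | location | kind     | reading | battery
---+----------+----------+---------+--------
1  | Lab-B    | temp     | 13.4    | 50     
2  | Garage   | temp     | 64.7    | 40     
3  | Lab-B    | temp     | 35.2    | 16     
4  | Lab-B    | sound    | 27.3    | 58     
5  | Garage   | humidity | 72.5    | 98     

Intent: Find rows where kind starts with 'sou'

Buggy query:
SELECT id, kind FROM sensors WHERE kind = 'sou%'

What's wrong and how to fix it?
Bug: Wildcards only work with LIKE; '=' treats '%' as a literal character

Fix: Use LIKE for wildcard pattern matching

Corrected query:
SELECT id, kind FROM sensors WHERE kind LIKE 'sou%'

Result:
id | kind 
---+------
4  | sound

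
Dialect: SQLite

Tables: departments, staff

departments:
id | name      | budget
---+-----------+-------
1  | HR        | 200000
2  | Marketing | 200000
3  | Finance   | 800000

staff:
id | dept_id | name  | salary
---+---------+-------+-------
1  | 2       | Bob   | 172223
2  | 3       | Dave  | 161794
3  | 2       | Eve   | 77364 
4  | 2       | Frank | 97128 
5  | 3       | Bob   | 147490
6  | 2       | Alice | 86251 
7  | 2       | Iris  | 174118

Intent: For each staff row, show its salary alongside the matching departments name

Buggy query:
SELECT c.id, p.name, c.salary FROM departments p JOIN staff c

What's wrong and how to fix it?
Bug: Missing join condition: each staff row is matched to all departments rows instead of just its own

Fix: Add ON c.dept_id = p.id to the JOIN

Corrected query:
SELECT c.id, p.name, c.salary FROM departments p JOIN staff c ON c.dept_id = p.id

Result:
id | name      | salary
---+-----------+-------
1  | Marketing | 172223
2  | Finance   | 161794
3  | Marketing | 77364 
4  | Marketing | 97128 
5  | Finance   | 147490
6  | Marketing | 86251 
7  | Marketing | 174118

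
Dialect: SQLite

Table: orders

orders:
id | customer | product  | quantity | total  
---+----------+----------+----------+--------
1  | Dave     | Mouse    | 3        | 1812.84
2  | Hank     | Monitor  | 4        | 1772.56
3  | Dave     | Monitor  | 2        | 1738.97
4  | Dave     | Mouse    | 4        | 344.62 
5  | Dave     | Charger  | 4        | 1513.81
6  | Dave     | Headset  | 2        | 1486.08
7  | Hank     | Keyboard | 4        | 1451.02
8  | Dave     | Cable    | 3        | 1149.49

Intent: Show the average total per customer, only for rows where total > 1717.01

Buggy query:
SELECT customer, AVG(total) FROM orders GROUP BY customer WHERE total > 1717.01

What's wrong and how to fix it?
Bug: Row-level WHERE must come before GROUP BY in the clause order

Fix: Move the WHERE clause before GROUP BY

Corrected query:
SELECT customer, AVG(total) FROM orders WHERE total > 1717.01 GROUP BY customer

Result:
customer | AVG(total)
---------+-----------
Dave     | 1775.905  
Hank     | 1772.56   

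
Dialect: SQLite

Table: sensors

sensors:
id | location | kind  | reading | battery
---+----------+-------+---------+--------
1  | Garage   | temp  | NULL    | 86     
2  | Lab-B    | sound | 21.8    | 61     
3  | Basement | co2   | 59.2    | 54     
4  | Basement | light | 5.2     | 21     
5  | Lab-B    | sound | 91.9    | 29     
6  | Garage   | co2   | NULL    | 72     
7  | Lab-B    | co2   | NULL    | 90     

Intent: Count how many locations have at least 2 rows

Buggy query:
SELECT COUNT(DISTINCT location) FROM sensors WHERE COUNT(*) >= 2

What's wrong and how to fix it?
Bug: WHERE filters individual rows, not groups, so a group-level COUNT is invalid there

Fix: Use a subquery that GROUPs and filters with HAVING, then count its rows

Corrected query:
SELECT COUNT(*) FROM (SELECT location FROM sensors GROUP BY location HAVING COUNT(*) >= 2)

Result:
COUNT(*)
--------
3       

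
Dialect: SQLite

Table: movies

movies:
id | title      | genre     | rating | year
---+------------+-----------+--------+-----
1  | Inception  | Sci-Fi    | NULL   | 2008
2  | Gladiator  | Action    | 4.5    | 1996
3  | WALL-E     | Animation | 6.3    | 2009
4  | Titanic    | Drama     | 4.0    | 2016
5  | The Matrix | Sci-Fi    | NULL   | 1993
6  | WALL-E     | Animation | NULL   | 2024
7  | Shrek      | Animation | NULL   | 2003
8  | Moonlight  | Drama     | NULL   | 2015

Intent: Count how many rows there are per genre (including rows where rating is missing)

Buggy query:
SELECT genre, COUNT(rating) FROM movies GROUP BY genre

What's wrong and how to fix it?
Bug: COUNT(rating) skips NULLs, so groups with missing rating are undercounted

Fix: Use COUNT(*) to count all rows regardless of NULL

Corrected query:
SELECT genre, COUNT(*) FROM movies GROUP BY genre

Result:
genre     | COUNT(*)
----------+---------
Action    | 1       
Animation | 3       
Drama     | 2       
Sci-Fi    | 2       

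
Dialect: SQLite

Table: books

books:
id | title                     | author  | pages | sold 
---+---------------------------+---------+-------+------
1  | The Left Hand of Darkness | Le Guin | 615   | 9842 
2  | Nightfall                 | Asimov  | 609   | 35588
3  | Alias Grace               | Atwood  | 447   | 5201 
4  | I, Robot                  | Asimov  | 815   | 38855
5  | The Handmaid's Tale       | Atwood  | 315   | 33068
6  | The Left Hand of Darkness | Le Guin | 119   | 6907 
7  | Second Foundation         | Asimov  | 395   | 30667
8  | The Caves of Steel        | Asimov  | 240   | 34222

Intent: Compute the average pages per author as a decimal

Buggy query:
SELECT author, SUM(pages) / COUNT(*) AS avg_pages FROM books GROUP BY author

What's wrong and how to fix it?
Bug: SUM(pages) and COUNT(*) are both integers; the division truncates the fractional part

Fix: Multiply by 1.0 (or CAST to REAL) to force floating-point division

Corrected query:
SELECT author, SUM(pages) * 1.0 / COUNT(*) AS avg_pages FROM books GROUP BY author

Result:
author  | avg_pages
--------+----------
Asimov  | 514.75   
Atwood  | 381      
Le Guin | 367      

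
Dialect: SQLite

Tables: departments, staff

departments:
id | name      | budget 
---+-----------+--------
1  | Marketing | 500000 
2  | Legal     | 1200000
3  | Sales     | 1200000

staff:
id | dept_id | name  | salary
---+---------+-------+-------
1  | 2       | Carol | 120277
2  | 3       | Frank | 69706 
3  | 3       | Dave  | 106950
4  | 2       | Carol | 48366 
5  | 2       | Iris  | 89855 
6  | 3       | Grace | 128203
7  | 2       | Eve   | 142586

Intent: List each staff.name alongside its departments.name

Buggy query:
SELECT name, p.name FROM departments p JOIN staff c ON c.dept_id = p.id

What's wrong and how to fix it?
Bug: Both tables have a 'name' column; the unqualified reference is ambiguous

Fix: Qualify the column with its table alias (c.name)

Corrected query:
SELECT c.name, p.name FROM departments p JOIN staff c ON c.dept_id = p.id

Result:
name  | name 
------+------
Carol | Legal
Frank | Sales
Dave  | Sales
Carol | Legal
Iris  | Legal
Grace | Sales
Eve   | Legal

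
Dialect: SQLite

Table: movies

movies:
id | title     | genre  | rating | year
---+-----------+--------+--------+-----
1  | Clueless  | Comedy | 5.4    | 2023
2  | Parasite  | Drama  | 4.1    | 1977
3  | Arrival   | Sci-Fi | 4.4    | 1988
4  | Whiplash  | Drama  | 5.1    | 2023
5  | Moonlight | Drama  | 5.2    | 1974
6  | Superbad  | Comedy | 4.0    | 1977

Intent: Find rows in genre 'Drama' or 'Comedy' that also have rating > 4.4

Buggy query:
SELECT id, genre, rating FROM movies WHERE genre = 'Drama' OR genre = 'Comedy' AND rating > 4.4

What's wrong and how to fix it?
Bug: Without parentheses, AND is evaluated before OR, so the rating filter only applies to the 'Comedy' branch

Fix: Group the OR with parentheses (or use IN), then AND the threshold

Corrected query:
SELECT id, genre, rating FROM movies WHERE (genre = 'Drama' OR genre = 'Comedy') AND rating > 4.4

Result:
id | genre  | rating
---+--------+-------
1  | Comedy | 5.4   
4  | Drama  | 5.1   
5  | Drama  | 5.2   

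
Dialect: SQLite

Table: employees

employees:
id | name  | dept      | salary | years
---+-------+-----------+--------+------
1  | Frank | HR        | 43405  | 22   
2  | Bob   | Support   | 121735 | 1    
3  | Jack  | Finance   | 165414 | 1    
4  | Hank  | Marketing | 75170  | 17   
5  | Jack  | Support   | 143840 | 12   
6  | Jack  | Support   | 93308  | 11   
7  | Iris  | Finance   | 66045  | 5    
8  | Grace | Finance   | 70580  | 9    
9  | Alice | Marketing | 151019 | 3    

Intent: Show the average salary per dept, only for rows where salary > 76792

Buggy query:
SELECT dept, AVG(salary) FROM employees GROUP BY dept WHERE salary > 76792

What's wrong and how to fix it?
Bug: WHERE cannot follow GROUP BY

Fix: Move the WHERE clause before GROUP BY

Corrected query:
SELECT dept, AVG(salary) FROM employees WHERE salary > 76792 GROUP BY dept

Result:
dept      | AVG(salary)  
----------+--------------
Finance   | 165414       
Marketing | 151019       
Support   | 119627.666667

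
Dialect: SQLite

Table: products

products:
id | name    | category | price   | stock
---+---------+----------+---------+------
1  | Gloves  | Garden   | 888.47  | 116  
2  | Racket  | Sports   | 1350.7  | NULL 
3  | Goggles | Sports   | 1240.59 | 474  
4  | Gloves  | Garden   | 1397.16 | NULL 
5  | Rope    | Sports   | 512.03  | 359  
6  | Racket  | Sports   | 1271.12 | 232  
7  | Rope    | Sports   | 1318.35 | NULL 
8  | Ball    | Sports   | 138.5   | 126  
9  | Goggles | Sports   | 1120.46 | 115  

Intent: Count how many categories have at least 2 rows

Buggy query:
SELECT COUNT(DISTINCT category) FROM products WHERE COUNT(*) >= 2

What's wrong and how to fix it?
Bug: WHERE filters individual rows, not groups, so a group-level COUNT is invalid there

Fix: Use a subquery that GROUPs and filters with HAVING, then count its rows

Corrected query:
SELECT COUNT(*) FROM (SELECT category FROM products GROUP BY category HAVING COUNT(*) >= 2)

Result:
COUNT(*)
--------
2       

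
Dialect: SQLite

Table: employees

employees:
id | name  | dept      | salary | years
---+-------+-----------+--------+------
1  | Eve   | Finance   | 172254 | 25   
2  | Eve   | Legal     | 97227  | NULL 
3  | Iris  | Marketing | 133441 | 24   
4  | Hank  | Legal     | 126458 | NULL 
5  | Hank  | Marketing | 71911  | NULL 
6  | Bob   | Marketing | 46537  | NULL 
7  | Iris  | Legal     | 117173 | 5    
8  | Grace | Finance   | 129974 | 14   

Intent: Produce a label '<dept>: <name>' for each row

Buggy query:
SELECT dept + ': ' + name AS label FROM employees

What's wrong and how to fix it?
Bug: '+' is numeric addition; on text columns SQLite converts them to 0 instead of concatenating

Fix: Use the || operator for string concatenation

Corrected query:
SELECT dept || ': ' || name AS label FROM employees

Result:
label          
---------------
Finance: Eve   
Legal: Eve     
Marketing: Iris
Legal: Hank    
Marketing: Hank
Marketing: Bob 
Legal: Iris    
Finance: Grace 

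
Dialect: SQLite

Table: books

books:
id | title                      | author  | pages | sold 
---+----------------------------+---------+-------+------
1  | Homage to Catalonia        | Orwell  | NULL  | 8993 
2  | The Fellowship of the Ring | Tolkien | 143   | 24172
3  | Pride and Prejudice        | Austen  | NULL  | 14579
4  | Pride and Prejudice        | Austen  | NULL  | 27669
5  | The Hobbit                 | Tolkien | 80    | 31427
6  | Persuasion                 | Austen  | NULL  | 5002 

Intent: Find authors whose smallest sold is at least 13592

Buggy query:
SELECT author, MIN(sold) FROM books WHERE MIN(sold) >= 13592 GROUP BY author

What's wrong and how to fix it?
Bug: Aggregates like MIN are computed per group after WHERE runs

Fix: Use HAVING for the per-group MIN condition

Corrected query:
SELECT author, MIN(sold) FROM books GROUP BY author HAVING MIN(sold) >= 13592

Result:
author  | MIN(sold)
--------+----------
Tolkien | 24172    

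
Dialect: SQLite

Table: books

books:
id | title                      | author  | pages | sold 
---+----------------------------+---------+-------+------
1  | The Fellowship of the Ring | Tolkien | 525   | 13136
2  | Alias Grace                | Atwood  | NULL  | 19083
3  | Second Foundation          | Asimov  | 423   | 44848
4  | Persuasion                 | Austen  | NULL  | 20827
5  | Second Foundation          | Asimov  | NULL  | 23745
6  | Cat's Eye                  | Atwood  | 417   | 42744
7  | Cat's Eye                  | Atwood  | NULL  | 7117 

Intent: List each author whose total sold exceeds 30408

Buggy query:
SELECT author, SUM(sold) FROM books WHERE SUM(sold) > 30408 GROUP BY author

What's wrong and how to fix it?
Bug: WHERE runs before GROUP BY, so aggregates aren't available there

Fix: Use HAVING (which filters groups after aggregation) instead of WHERE

Corrected query:
SELECT author, SUM(sold) FROM books GROUP BY author HAVING SUM(sold) > 30408

Result:
author | SUM(sold)
-------+----------
Asimov | 68593    
Atwood | 68944    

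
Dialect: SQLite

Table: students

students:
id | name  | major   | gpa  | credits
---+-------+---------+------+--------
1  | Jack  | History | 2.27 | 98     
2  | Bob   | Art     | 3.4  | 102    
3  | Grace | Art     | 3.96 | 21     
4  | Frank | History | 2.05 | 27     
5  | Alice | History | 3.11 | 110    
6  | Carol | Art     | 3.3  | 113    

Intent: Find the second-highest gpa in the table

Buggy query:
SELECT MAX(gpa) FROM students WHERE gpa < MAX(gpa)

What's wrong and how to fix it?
Bug: The inner MAX is an aggregate inside WHERE, which is not allowed

Fix: Put the inner MAX in a scalar subquery

Corrected query:
SELECT MAX(gpa) FROM students WHERE gpa < (SELECT MAX(gpa) FROM students)

Result:
MAX(gpa)
--------
3.4     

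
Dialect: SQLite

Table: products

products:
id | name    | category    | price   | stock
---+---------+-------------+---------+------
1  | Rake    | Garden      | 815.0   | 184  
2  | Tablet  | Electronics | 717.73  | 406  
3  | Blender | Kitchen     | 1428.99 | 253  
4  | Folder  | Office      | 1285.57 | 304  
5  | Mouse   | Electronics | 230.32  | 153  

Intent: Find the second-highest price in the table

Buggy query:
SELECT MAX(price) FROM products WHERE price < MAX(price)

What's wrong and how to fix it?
Bug: MAX(price) on the right of the comparison is an aggregate-in-WHERE error

Fix: Put the inner MAX in a scalar subquery

Corrected query:
SELECT MAX(price) FROM products WHERE price < (SELECT MAX(price) FROM products)

Result:
MAX(price)
----------
1285.57   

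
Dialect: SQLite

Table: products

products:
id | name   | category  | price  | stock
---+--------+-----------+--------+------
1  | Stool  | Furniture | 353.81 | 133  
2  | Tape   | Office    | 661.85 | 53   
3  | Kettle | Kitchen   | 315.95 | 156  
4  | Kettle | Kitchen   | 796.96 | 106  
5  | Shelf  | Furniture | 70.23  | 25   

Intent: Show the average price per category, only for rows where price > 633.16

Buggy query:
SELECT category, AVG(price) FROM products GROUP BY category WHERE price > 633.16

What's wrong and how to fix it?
Bug: Row-level WHERE must come before GROUP BY in the clause order

Fix: Move the WHERE clause before GROUP BY

Corrected query:
SELECT category, AVG(price) FROM products WHERE price > 633.16 GROUP BY category

Result:
category | AVG(price)
---------+-----------
Kitchen  | 796.96    
Office   | 661.85    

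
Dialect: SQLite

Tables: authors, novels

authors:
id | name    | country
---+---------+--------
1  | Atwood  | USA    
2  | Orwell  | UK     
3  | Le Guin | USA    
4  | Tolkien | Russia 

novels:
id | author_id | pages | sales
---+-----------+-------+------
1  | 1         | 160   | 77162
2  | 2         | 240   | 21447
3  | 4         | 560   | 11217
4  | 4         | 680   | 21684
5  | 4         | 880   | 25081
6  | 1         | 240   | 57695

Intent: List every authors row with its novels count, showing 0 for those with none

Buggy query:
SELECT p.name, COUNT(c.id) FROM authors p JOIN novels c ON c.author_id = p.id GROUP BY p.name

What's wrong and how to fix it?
Bug: An inner join excludes parents with zero children

Fix: Use LEFT JOIN so parents without children still appear (COUNT(c.id) gives 0)

Corrected query:
SELECT p.name, COUNT(c.id) FROM authors p LEFT JOIN novels c ON c.author_id = p.id GROUP BY p.name

Result:
name    | COUNT(c.id)
--------+------------
Atwood  | 2          
Le Guin | 0          
Orwell  | 1          
Tolkien | 3          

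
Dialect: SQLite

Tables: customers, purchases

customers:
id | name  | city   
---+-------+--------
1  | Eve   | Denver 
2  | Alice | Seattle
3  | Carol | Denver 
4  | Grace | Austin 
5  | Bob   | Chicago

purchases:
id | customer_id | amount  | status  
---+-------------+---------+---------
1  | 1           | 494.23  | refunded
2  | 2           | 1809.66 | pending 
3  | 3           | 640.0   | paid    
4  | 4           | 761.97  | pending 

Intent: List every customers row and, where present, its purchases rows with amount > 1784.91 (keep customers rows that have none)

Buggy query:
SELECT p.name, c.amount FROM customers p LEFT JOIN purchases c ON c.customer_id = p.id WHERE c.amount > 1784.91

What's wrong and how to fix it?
Bug: A WHERE condition on the right-hand table after LEFT JOIN drops unmatched parents

Fix: Move the right-table condition into the ON clause so unmatched parents are kept

Corrected query:
SELECT p.name, c.amount FROM customers p LEFT JOIN purchases c ON c.customer_id = p.id AND c.amount > 1784.91

Result:
name  | amount 
------+--------
Eve   | NULL   
Alice | 1809.66
Carol | NULL   
Grace | NULL   
Bob   | NULL   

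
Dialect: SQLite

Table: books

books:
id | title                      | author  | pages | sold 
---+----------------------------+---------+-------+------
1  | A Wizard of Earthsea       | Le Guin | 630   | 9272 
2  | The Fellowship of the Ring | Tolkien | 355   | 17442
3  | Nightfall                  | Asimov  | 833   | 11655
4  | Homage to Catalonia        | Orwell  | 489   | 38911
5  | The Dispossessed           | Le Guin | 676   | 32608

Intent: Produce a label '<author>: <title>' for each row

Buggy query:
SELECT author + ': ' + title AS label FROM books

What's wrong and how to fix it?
Bug: '+' is numeric addition; on text columns SQLite converts them to 0 instead of concatenating

Fix: Replace + with || to concatenate text

Corrected query:
SELECT author || ': ' || title AS label FROM books

Result:
label                              
-----------------------------------
Le Guin: A Wizard of Earthsea      
Tolkien: The Fellowship of the Ring
Asimov: Nightfall                  
Orwell: Homage to Catalonia        
Le Guin: The Dispossessed          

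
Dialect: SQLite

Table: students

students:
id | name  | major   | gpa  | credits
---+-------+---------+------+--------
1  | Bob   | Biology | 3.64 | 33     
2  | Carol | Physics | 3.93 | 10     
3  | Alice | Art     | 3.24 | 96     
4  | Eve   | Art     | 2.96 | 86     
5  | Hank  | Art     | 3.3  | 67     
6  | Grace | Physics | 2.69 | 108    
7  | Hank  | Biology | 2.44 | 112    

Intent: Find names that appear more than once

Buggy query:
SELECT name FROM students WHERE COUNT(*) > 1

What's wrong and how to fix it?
Bug: COUNT(*) is an aggregate and cannot be used in WHERE

Fix: GROUP BY name, then filter groups with HAVING COUNT(*) > 1

Corrected query:
SELECT name FROM students GROUP BY name HAVING COUNT(*) > 1

Result:
name
----
Hank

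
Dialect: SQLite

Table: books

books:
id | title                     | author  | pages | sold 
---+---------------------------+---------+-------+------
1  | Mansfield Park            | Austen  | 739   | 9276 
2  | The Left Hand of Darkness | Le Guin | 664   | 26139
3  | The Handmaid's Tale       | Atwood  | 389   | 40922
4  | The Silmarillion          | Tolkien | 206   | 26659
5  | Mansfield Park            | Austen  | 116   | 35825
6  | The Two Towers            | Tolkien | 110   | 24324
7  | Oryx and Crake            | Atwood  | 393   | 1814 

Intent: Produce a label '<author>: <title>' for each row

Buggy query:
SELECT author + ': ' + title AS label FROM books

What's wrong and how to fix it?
Bug: '+' is numeric addition; on text columns SQLite converts them to 0 instead of concatenating

Fix: Use the || operator for string concatenation

Corrected query:
SELECT author || ': ' || title AS label FROM books

Result:
label                             
----------------------------------
Austen: Mansfield Park            
Le Guin: The Left Hand of Darkness
Atwood: The Handmaid's Tale       
Tolkien: The Silmarillion         
Austen: Mansfield Park            
Tolkien: The Two Towers           
Atwood: Oryx and Crake            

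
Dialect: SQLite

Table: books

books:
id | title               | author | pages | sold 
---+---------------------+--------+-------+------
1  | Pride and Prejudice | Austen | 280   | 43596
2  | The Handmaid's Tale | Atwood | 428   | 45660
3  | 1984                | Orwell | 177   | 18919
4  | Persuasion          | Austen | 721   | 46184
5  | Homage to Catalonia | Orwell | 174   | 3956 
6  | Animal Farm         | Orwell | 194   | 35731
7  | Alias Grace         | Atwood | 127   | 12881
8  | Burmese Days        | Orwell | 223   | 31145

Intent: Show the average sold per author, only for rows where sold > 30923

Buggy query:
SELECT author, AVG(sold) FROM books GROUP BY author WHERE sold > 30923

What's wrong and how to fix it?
Bug: Row-level WHERE must come before GROUP BY in the clause order

Fix: Place WHERE between FROM and GROUP BY

Corrected query:
SELECT author, AVG(sold) FROM books WHERE sold > 30923 GROUP BY author

Result:
author | AVG(sold)
-------+----------
Atwood | 45660    
Austen | 44890    
Orwell | 33438    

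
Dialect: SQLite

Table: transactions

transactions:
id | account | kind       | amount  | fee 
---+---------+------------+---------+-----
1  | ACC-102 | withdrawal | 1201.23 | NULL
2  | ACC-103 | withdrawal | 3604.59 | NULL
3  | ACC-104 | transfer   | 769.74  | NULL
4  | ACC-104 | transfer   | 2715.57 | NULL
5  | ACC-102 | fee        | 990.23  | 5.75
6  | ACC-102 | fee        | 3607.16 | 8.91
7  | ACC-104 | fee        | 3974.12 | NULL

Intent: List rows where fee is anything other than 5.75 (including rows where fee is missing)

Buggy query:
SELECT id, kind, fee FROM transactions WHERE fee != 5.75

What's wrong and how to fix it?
Bug: 'fee != 5.75' is unknown when fee is NULL, so NULL rows are silently excluded

Fix: Add an explicit OR fee IS NULL to include the missing-value rows

Corrected query:
SELECT id, kind, fee FROM transactions WHERE fee != 5.75 OR fee IS NULL

Result:
id | kind       | fee 
---+------------+-----
1  | withdrawal | NULL
2  | withdrawal | NULL
3  | transfer   | NULL
4  | transfer   | NULL
6  | fee        | 8.91
7  | fee        | NULL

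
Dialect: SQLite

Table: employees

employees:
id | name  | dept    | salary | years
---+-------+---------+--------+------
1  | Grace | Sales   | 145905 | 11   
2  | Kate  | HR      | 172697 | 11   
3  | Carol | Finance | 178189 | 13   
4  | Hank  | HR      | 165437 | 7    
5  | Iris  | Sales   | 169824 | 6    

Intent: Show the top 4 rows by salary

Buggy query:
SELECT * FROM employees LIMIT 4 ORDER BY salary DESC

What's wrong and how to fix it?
Bug: LIMIT must come after ORDER BY

Fix: Sort with ORDER BY, then apply LIMIT

Corrected query:
SELECT * FROM employees ORDER BY salary DESC LIMIT 4

Result:
id | name  | dept    | salary | years
---+-------+---------+--------+------
3  | Carol | Finance | 178189 | 13   
2  | Kate  | HR      | 172697 | 11   
5  | Iris  | Sales   | 169824 | 6    
4  | Hank  | HR      | 165437 | 7    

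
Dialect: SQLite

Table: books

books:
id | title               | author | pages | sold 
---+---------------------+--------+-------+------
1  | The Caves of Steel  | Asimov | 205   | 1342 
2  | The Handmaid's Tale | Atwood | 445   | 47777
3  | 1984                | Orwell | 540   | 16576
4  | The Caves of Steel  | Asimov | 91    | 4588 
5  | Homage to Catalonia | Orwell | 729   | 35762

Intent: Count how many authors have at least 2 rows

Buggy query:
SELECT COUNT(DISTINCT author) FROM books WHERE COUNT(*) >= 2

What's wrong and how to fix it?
Bug: COUNT(*) cannot appear in WHERE; the per-group count doesn't exist yet

Fix: Use a subquery that GROUPs and filters with HAVING, then count its rows

Corrected query:
SELECT COUNT(*) FROM (SELECT author FROM books GROUP BY author HAVING COUNT(*) >= 2)

Result:
COUNT(*)
--------
2       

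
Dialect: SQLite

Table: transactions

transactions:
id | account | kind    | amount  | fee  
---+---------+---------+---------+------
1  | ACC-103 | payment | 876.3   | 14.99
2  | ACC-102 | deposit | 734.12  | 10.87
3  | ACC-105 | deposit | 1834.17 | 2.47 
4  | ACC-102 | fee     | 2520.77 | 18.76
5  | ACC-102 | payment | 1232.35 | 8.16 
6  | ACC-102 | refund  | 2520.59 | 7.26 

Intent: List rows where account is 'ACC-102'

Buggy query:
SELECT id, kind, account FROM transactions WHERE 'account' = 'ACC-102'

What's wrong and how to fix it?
Bug: 'account' in single quotes is a string literal, not the column; the comparison is literal-vs-literal and never true

Fix: Remove the quotes around the column name (or use double quotes for an identifier)

Corrected query:
SELECT id, kind, account FROM transactions WHERE account = 'ACC-102'

Result:
id | kind    | account
---+---------+--------
2  | deposit | ACC-102
4  | fee     | ACC-102
5  | payment | ACC-102
6  | refund  | ACC-102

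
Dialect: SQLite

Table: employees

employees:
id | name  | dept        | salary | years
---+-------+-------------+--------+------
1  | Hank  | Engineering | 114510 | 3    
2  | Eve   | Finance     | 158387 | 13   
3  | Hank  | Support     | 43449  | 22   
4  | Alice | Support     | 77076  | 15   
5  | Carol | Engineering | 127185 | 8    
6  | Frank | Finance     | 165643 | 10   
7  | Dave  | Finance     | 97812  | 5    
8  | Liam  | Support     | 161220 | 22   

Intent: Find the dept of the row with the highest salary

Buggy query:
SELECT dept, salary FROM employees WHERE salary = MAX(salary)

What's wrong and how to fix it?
Bug: WHERE is evaluated per row; an aggregate over the whole table isn't defined there

Fix: Wrap MAX in a scalar subquery so WHERE compares against a single value

Corrected query:
SELECT dept, salary FROM employees WHERE salary = (SELECT MAX(salary) FROM employees)

Result:
dept    | salary
--------+-------
Finance | 165643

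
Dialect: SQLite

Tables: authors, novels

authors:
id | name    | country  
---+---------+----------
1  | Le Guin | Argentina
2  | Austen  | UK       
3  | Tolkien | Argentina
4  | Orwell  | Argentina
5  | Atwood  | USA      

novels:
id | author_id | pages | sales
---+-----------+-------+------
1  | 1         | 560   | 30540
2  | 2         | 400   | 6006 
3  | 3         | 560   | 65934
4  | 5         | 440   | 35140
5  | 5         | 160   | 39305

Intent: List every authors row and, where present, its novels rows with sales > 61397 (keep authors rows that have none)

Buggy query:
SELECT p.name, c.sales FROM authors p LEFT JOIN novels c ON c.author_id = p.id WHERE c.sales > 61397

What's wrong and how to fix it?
Bug: Filtering c.sales in WHERE discards the NULL rows produced by LEFT JOIN, turning it into an inner join

Fix: Put 'c.sales > 61397' in the JOIN's ON clause instead of WHERE

Corrected query:
SELECT p.name, c.sales FROM authors p LEFT JOIN novels c ON c.author_id = p.id AND c.sales > 61397

Result:
name    | sales
--------+------
Le Guin | NULL 
Austen  | NULL 
Tolkien | 65934
Orwell  | NULL 
Atwood  | NULL 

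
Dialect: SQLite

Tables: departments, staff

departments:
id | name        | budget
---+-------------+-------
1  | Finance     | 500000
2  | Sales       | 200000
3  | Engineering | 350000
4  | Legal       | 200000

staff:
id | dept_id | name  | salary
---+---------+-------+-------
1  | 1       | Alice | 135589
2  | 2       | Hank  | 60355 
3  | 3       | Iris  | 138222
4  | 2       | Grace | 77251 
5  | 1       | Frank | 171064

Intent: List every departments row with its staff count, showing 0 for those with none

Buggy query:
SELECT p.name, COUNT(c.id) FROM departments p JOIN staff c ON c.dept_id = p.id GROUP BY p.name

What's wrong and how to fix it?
Bug: INNER JOIN drops departments rows that have no matching staff rows

Fix: Use LEFT JOIN so parents without children still appear (COUNT(c.id) gives 0)

Corrected query:
SELECT p.name, COUNT(c.id) FROM departments p LEFT JOIN staff c ON c.dept_id = p.id GROUP BY p.name

Result:
name        | COUNT(c.id)
------------+------------
Engineering | 1          
Finance     | 2          
Legal       | 0          
Sales       | 2          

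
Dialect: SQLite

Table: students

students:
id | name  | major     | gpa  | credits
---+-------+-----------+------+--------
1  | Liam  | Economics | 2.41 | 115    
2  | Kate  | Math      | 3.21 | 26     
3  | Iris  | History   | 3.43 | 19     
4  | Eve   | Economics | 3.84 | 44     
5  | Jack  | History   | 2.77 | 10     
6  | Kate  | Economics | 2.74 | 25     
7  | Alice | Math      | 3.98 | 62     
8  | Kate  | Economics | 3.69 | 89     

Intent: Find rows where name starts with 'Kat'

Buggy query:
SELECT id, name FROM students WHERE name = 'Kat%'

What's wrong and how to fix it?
Bug: '=' compares the literal string including the % character; pattern matching needs LIKE

Fix: Replace '=' with LIKE so 'Kat%' is treated as a pattern

Corrected query:
SELECT id, name FROM students WHERE name LIKE 'Kat%'

Result:
id | name
---+-----
2  | Kate
6  | Kate
8  | Kate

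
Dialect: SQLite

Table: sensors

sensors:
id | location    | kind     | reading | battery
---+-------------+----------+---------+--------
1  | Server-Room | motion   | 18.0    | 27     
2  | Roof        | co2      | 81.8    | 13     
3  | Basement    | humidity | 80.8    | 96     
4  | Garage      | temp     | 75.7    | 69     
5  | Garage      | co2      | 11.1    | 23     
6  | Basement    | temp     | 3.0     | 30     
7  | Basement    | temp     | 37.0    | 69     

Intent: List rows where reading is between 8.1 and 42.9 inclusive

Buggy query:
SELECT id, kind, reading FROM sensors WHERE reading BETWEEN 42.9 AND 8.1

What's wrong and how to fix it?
Bug: The bounds are reversed; BETWEEN a AND b requires a <= b to match anything

Fix: Swap the bounds so the smaller value comes first

Corrected query:
SELECT id, kind, reading FROM sensors WHERE reading BETWEEN 8.1 AND 42.9

Result:
id | kind   | reading
---+--------+--------
1  | motion | 18     
5  | co2    | 11.1   
7  | temp   | 37     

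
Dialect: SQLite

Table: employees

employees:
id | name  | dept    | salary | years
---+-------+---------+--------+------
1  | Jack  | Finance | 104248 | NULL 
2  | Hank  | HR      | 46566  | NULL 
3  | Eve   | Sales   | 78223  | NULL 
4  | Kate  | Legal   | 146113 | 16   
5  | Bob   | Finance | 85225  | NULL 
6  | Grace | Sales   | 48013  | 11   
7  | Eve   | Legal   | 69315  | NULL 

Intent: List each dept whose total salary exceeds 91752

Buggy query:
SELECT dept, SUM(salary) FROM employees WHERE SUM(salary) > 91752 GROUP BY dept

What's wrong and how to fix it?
Bug: SUM(salary) is an aggregate, but WHERE filters rows before aggregation

Fix: Use HAVING (which filters groups after aggregation) instead of WHERE

Corrected query:
SELECT dept, SUM(salary) FROM employees GROUP BY dept HAVING SUM(salary) > 91752

Result:
dept    | SUM(salary)
--------+------------
Finance | 189473     
Legal   | 215428     
Sales   | 126236     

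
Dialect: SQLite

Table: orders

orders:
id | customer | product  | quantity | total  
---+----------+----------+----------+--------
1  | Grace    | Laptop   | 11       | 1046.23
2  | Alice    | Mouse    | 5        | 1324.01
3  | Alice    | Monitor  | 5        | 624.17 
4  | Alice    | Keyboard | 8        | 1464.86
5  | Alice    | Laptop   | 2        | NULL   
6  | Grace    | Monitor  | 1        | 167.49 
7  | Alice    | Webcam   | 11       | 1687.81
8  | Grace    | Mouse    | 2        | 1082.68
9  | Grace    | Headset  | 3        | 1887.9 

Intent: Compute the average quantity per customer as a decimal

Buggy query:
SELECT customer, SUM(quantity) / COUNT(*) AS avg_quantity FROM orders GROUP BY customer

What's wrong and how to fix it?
Bug: SUM(quantity) and COUNT(*) are both integers; the division truncates the fractional part

Fix: Cast one side to REAL so the division keeps the fractional part

Corrected query:
SELECT customer, SUM(quantity) * 1.0 / COUNT(*) AS avg_quantity FROM orders GROUP BY customer

Result:
customer | avg_quantity
---------+-------------
Alice    | 6.2         
Grace    | 4.25        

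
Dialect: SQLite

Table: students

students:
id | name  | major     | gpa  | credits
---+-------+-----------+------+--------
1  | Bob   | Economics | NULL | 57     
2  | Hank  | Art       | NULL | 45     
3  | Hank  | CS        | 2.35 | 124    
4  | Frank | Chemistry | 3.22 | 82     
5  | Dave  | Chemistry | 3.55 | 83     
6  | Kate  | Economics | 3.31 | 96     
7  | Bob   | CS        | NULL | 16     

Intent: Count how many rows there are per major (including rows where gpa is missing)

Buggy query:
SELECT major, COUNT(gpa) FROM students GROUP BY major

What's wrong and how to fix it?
Bug: COUNT(gpa) skips NULLs, so groups with missing gpa are undercounted

Fix: Replace COUNT(gpa) with COUNT(*)

Corrected query:
SELECT major, COUNT(*) FROM students GROUP BY major

Result:
major     | COUNT(*)
----------+---------
Art       | 1       
CS        | 2       
Chemistry | 2       
Economics | 2       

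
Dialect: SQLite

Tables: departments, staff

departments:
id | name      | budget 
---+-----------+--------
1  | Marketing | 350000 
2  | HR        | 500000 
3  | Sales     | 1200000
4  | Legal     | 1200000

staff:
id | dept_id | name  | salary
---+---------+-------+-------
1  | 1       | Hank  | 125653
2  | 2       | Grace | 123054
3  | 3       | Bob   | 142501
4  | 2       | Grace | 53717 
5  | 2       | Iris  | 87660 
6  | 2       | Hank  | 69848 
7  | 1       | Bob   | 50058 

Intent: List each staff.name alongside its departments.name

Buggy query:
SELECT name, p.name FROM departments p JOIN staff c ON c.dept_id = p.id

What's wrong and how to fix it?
Bug: Both tables have a 'name' column; the unqualified reference is ambiguous

Fix: Qualify the column with its table alias (c.name)

Corrected query:
SELECT c.name, p.name FROM departments p JOIN staff c ON c.dept_id = p.id

Result:
name  | name     
------+----------
Hank  | Marketing
Grace | HR       
Bob   | Sales    
Grace | HR       
Iris  | HR       
Hank  | HR       
Bob   | Marketing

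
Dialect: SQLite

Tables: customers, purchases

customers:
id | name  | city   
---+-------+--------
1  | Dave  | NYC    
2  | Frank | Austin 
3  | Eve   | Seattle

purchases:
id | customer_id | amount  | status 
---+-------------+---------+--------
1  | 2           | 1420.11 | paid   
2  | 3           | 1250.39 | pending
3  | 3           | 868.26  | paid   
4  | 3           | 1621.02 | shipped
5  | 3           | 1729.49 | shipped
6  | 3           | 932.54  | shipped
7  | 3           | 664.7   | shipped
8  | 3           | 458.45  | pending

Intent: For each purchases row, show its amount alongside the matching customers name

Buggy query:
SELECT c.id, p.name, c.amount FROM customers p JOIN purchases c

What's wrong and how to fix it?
Bug: JOIN with no ON clause produces a cartesian product; every purchases row pairs with every customers row

Fix: Add ON c.customer_id = p.id to the JOIN

Corrected query:
SELECT c.id, p.name, c.amount FROM customers p JOIN purchases c ON c.customer_id = p.id

Result:
id | name  | amount 
---+-------+--------
1  | Frank | 1420.11
2  | Eve   | 1250.39
3  | Eve   | 868.26 
4  | Eve   | 1621.02
5  | Eve   | 1729.49
6  | Eve   | 932.54 
7  | Eve   | 664.7  
8  | Eve   | 458.45 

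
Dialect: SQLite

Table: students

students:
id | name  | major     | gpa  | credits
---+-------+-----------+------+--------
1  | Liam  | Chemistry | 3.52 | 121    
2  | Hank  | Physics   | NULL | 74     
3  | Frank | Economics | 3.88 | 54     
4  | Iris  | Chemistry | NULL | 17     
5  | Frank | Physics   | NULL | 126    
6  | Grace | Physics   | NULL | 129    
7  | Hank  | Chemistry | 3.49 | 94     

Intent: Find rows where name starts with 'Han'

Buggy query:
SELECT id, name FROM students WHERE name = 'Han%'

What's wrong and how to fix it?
Bug: Wildcards only work with LIKE; '=' treats '%' as a literal character

Fix: Replace '=' with LIKE so 'Han%' is treated as a pattern

Corrected query:
SELECT id, name FROM students WHERE name LIKE 'Han%'

Result:
id | name
---+-----
2  | Hank
7  | Hank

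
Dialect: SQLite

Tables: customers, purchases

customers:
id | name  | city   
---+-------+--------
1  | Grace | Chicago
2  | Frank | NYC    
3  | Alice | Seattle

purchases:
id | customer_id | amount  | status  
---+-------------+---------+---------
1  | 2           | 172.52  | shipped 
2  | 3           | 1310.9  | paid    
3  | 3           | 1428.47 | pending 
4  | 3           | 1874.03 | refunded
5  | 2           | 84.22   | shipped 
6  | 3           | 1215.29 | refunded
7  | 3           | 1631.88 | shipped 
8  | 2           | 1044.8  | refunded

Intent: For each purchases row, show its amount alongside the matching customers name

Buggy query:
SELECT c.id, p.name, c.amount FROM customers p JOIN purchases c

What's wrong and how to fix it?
Bug: Missing join condition: each purchases row is matched to all customers rows instead of just its own

Fix: Specify the join condition linking the foreign key to the parent id

Corrected query:
SELECT c.id, p.name, c.amount FROM customers p JOIN purchases c ON c.customer_id = p.id

Result:
id | name  | amount 
---+-------+--------
1  | Frank | 172.52 
2  | Alice | 1310.9 
3  | Alice | 1428.47
4  | Alice | 1874.03
5  | Frank | 84.22  
6  | Alice | 1215.29
7  | Alice | 1631.88
8  | Frank | 1044.8 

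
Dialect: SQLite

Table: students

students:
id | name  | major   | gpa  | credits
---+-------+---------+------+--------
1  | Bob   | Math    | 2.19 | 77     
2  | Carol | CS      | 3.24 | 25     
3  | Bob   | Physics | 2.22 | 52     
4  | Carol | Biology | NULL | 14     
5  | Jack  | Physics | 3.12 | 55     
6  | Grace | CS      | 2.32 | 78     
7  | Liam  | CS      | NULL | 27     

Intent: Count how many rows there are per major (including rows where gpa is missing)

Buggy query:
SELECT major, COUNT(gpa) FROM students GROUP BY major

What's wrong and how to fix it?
Bug: COUNT(gpa) skips NULLs, so groups with missing gpa are undercounted

Fix: Replace COUNT(gpa) with COUNT(*)

Corrected query:
SELECT major, COUNT(*) FROM students GROUP BY major

Result:
major   | COUNT(*)
--------+---------
Biology | 1       
CS      | 3       
Math    | 1       
Physics | 2       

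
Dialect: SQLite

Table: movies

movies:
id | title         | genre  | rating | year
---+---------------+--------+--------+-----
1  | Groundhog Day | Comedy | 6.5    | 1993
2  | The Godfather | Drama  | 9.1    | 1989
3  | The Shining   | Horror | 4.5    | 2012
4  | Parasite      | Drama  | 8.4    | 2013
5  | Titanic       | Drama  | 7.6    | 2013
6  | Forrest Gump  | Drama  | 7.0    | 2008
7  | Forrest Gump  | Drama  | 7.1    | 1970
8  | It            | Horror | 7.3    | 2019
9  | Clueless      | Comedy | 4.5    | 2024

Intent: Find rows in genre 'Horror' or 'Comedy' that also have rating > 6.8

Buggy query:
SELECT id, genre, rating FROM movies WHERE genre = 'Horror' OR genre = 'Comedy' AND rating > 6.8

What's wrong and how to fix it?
Bug: Without parentheses, AND is evaluated before OR, so the rating filter only applies to the 'Comedy' branch

Fix: Group the OR with parentheses (or use IN), then AND the threshold

Corrected query:
SELECT id, genre, rating FROM movies WHERE (genre = 'Horror' OR genre = 'Comedy') AND rating > 6.8

Result:
id | genre  | rating
---+--------+-------
8  | Horror | 7.3   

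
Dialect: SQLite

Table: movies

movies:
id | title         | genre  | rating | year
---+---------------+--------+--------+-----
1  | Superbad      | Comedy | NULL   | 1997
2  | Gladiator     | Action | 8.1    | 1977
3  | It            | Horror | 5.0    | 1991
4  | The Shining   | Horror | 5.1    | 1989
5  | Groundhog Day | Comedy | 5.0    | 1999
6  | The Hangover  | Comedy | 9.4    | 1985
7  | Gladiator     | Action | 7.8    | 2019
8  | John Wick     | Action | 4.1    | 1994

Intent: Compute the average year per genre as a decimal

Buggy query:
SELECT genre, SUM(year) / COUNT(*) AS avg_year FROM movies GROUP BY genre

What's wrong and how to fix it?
Bug: SUM(year) and COUNT(*) are both integers; the division truncates the fractional part

Fix: Multiply by 1.0 (or CAST to REAL) to force floating-point division

Corrected query:
SELECT genre, SUM(year) * 1.0 / COUNT(*) AS avg_year FROM movies GROUP BY genre

Result:
genre  | avg_year   
-------+------------
Action | 1996.666667
Comedy | 1993.666667
Horror | 1990       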